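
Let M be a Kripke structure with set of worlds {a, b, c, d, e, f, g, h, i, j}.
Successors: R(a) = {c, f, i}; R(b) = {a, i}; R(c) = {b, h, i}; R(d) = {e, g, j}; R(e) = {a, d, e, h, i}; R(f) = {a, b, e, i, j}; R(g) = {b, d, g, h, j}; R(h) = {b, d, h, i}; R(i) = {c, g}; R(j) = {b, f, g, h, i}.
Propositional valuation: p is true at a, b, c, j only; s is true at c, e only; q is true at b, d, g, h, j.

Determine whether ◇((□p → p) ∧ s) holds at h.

At h: ◇((□p → p) ∧ s) requires (□p → p) ∧ s at some successor in {b, d, h, i}.
  At b: (□p → p) ∧ s is false.
  At d: (□p → p) ∧ s is false.
  At h: (□p → p) ∧ s is false.
  At i: (□p → p) ∧ s is false.
So ◇((□p → p) ∧ s) is false at h.

No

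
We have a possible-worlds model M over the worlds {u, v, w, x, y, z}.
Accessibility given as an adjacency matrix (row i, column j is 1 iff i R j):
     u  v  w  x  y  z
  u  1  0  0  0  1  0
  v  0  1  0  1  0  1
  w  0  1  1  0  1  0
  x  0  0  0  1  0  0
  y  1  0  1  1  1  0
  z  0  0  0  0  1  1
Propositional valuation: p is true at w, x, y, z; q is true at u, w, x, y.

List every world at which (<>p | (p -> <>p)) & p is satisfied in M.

w, x, y, z

Let φ = (<>p | (p -> <>p)) & p. Evaluate φ at each world:
  u (successors {u, y}): φ is false.
  v (successors {v, x, z}): φ is false.
  w (successors {v, w, y}): φ is true.
  x (successors {x}): φ is true.
  y (successors {u, w, x, y}): φ is true.
  z (successors {y, z}): φ is true.
For instance, at y:
  At y: <>p | (p -> <>p) is true, p is true, so (<>p | (p -> <>p)) & p is true.
    At y: <>p is true, p -> <>p is true, so <>p | (p -> <>p) is true.
      At y: <>p requires p at some successor in {u, w, x, y}.
        p holds at w, so <>p is true at y.
      At y: p is true, <>p is true, so p -> <>p is true.
Satisfying worlds: {w, x, y, z}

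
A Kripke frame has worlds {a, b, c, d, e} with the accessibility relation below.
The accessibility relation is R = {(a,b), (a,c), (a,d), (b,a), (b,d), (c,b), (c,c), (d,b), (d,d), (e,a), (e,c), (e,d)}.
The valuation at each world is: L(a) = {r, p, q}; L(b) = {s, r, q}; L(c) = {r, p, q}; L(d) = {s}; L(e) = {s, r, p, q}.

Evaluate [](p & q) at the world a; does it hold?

No

At a: [](p & q) requires p & q at every successor {b, c, d}.
  p & q fails at b, so [](p & q) is false at a.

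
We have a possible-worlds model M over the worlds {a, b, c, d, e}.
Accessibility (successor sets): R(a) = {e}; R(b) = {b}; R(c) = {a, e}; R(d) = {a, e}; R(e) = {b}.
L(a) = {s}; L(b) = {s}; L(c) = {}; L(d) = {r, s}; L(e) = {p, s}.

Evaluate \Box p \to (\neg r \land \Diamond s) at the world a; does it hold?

Recall that \Box ψ holds at a world iff ψ holds at every accessible world, and \Diamond ψ holds iff ψ holds at some accessible world.
At a: \Box p is true, \neg r \land \Diamond s is true, so \Box p \to (\neg r \land \Diamond s) is true.
  At a: \Box p requires p at every successor {e}.
    At e: p is true.
  So \Box p is true at a.
  At a: \neg r is true, \Diamond s is true, so \neg r \land \Diamond s is true.
    At a: \Diamond s requires s at some successor in {e}.
      s holds at e, so \Diamond s is true at a.

Yes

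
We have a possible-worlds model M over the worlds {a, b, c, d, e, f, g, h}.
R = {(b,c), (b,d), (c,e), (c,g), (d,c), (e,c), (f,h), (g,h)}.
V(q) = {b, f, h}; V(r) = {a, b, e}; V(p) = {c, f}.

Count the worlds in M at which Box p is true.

4

Let φ = Box p. Evaluate φ at each world:
  a (successors ∅): φ is true.
  b (successors {c, d}): φ is false.
  c (successors {e, g}): φ is false.
  d (successors {c}): φ is true.
  e (successors {c}): φ is true.
  f (successors {h}): φ is false.
  g (successors {h}): φ is false.
  h (successors ∅): φ is true.
For instance, at g:
  At g: Box p requires p at every successor {h}.
    p fails at h, so Box p is false at g.
Satisfying worlds: {a, d, e, h}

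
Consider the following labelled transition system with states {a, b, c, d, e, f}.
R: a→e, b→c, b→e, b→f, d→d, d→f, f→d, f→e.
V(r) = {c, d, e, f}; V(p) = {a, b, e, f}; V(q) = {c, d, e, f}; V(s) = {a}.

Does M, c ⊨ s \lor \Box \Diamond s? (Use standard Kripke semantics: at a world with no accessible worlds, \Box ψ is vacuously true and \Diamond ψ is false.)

Yes

Recall that \Box ψ holds at a world iff ψ holds at every accessible world, and \Diamond ψ holds iff ψ holds at some accessible world.
At c: s is false, \Box \Diamond s is true, so s \lor \Box \Diamond s is true.
  At c: no accessible worlds, so \Box \Diamond s holds vacuously.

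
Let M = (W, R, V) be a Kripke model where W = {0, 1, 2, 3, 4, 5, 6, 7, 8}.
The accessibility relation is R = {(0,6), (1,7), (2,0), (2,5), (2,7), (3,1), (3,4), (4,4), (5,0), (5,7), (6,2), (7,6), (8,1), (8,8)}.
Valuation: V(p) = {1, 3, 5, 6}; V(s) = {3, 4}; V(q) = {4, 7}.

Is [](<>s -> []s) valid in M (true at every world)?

Recall that []ψ holds at a world iff ψ holds at every accessible world, and <>ψ holds iff ψ holds at some accessible world.
Let φ = [](<>s -> []s). Evaluate φ at each world:
  0 (successors {6}): φ is true.
  1 (successors {7}): φ is true.
  2 (successors {0, 5, 7}): φ is true.
  3 (successors {1, 4}): φ is true.
  4 (successors {4}): φ is true.
  5 (successors {0, 7}): φ is true.
  6 (successors {2}): φ is true.
  7 (successors {6}): φ is true.
  8 (successors {1, 8}): φ is true.
For instance, at 8:
  At 8: [](<>s -> []s) requires <>s -> []s at every successor {1, 8}.
      At 1: <>s is false, []s is false, so <>s -> []s is true.
      At 8: <>s is false, []s is false, so <>s -> []s is true.
  So [](<>s -> []s) is true at 8.

Yes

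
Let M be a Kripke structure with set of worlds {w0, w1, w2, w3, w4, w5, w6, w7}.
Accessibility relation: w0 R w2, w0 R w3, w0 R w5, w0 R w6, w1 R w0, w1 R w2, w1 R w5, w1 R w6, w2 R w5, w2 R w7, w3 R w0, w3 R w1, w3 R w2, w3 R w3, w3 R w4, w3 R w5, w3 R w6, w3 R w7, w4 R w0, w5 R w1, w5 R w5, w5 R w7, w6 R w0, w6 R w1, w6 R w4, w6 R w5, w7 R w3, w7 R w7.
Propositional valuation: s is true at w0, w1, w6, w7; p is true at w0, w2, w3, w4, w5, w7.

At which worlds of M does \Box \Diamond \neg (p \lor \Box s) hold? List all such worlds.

w4

Let φ = \Box \Diamond \neg (p \lor \Box s). Evaluate φ at each world:
  w0 (successors {w2, w3, w5, w6}): φ is false.
  w1 (successors {w0, w2, w5, w6}): φ is false.
  w2 (successors {w5, w7}): φ is false.
  w3 (successors {w0, w1, w2, w3, w4, w5, w6, w7}): φ is false.
  w4 (successors {w0}): φ is true.
  w5 (successors {w1, w5, w7}): φ is false.
  w6 (successors {w0, w1, w4, w5}): φ is false.
  w7 (successors {w3, w7}): φ is false.
For instance, at w4:
  At w4: \Box \Diamond \neg (p \lor \Box s) requires \Diamond \neg (p \lor \Box s) at every successor {w0}.
      At w0: \Diamond \neg (p \lor \Box s) requires \neg (p \lor \Box s) at some successor in {w2, w3, w5, w6}.
        \neg (p \lor \Box s) holds at w6, so \Diamond \neg (p \lor \Box s) is true at w0.
  So \Box \Diamond \neg (p \lor \Box s) is true at w4.
Satisfying worlds: {w4}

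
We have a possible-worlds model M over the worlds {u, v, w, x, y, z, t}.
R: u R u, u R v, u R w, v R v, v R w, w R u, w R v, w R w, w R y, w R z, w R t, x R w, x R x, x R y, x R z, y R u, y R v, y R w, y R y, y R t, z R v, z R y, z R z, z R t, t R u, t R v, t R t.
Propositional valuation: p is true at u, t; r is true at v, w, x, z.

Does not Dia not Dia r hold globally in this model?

Yes

Let φ = not Dia not Dia r. Evaluate φ at each world:
  u (successors {u, v, w}): φ is true.
  v (successors {v, w}): φ is true.
  w (successors {u, v, w, y, z, t}): φ is true.
  x (successors {w, x, y, z}): φ is true.
  y (successors {u, v, w, y, t}): φ is true.
  z (successors {v, y, z, t}): φ is true.
  t (successors {u, v, t}): φ is true.
For instance, at y:
  At y: Dia not Dia r is false, so not Dia not Dia r is true.
    At y: Dia not Dia r requires not Dia r at some successor in {u, v, w, y, t}.
      At u: not Dia r is false.
      At v: not Dia r is false.
      At w: not Dia r is false.
      At y: not Dia r is false.
      At t: not Dia r is false.
    So Dia not Dia r is false at y.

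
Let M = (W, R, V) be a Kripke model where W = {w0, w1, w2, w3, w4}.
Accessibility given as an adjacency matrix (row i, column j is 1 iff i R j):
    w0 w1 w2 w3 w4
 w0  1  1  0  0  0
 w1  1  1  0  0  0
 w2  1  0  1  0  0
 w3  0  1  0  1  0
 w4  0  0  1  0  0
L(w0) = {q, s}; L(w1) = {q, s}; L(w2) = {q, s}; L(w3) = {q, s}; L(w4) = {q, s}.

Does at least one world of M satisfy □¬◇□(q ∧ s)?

No

Recall that □ψ holds at a world iff ψ holds at every accessible world, and ◇ψ holds iff ψ holds at some accessible world.
Let φ = □¬◇□(q ∧ s). Evaluate φ at each world:
  w0 (successors {w0, w1}): φ is false.
  w1 (successors {w0, w1}): φ is false.
  w2 (successors {w0, w2}): φ is false.
  w3 (successors {w1, w3}): φ is false.
  w4 (successors {w2}): φ is false.
For instance, at w3:
  At w3: □¬◇□(q ∧ s) requires ¬◇□(q ∧ s) at every successor {w1, w3}.
    ¬◇□(q ∧ s) fails at w1, so □¬◇□(q ∧ s) is false at w3.
      At w1: ◇□(q ∧ s) is true, so ¬◇□(q ∧ s) is false.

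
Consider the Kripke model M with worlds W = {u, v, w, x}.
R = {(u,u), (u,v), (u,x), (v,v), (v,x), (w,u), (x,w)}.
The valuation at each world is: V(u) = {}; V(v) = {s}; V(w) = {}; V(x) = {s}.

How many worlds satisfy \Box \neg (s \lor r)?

2

Let φ = \Box \neg (s \lor r). Evaluate φ at each world:
  u (successors {u, v, x}): φ is false.
  v (successors {v, x}): φ is false.
  w (successors {u}): φ is true.
  x (successors {w}): φ is true.
For instance, at w:
  At w: \Box \neg (s \lor r) requires \neg (s \lor r) at every successor {u}.
    At u: \neg (s \lor r) is true.
  So \Box \neg (s \lor r) is true at w.
Satisfying worlds: {w, x}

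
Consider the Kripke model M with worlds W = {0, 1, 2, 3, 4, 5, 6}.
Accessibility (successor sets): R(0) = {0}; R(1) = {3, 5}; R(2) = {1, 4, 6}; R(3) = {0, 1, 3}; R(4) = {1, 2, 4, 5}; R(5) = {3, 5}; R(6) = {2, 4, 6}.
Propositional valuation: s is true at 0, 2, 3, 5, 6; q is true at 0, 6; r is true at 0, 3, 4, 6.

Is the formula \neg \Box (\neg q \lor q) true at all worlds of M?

Let φ = \neg \Box (\neg q \lor q). Evaluate φ at each world:
  0 (successors {0}): φ is false.
  1 (successors {3, 5}): φ is false.
  2 (successors {1, 4, 6}): φ is false.
  3 (successors {0, 1, 3}): φ is false.
  4 (successors {1, 2, 4, 5}): φ is false.
  5 (successors {3, 5}): φ is false.
  6 (successors {2, 4, 6}): φ is false.
Detail at 0 (counterexample):
  At 0: \Box (\neg q \lor q) is true, so \neg \Box (\neg q \lor q) is false.
    At 0: \Box (\neg q \lor q) requires \neg q \lor q at every successor {0}.
      At 0: \neg q \lor q is true.
    So \Box (\neg q \lor q) is true at 0.

No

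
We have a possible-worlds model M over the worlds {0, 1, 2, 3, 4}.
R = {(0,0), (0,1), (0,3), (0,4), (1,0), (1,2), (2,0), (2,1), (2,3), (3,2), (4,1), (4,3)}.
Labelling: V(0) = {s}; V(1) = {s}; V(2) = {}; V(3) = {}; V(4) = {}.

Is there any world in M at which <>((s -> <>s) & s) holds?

Yes

Let φ = <>((s -> <>s) & s). Evaluate φ at each world:
  0 (successors {0, 1, 3, 4}): φ is true.
  1 (successors {0, 2}): φ is true.
  2 (successors {0, 1, 3}): φ is true.
  3 (successors {2}): φ is false.
  4 (successors {1, 3}): φ is true.
Detail at 0 (witness):
  At 0: <>((s -> <>s) & s) requires (s -> <>s) & s at some successor in {0, 1, 3, 4}.
    (s -> <>s) & s holds at 0, so <>((s -> <>s) & s) is true at 0.
      At 0: s -> <>s is true, s is true, so (s -> <>s) & s is true.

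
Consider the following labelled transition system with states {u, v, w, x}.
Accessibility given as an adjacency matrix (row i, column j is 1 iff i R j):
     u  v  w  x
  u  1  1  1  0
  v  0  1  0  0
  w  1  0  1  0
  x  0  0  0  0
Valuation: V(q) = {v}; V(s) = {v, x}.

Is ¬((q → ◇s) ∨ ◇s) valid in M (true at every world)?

Let φ = ¬((q → ◇s) ∨ ◇s). Evaluate φ at each world:
  u (successors {u, v, w}): φ is false.
  v (successors {v}): φ is false.
  w (successors {u, w}): φ is false.
  x (successors ∅): φ is false.
Detail at u (counterexample):
  At u: (q → ◇s) ∨ ◇s is true, so ¬((q → ◇s) ∨ ◇s) is false.
    At u: q → ◇s is true, ◇s is true, so (q → ◇s) ∨ ◇s is true.
      At u: q is false, ◇s is true, so q → ◇s is true.
      At u: ◇s requires s at some successor in {u, v, w}.
        s holds at v, so ◇s is true at u.

No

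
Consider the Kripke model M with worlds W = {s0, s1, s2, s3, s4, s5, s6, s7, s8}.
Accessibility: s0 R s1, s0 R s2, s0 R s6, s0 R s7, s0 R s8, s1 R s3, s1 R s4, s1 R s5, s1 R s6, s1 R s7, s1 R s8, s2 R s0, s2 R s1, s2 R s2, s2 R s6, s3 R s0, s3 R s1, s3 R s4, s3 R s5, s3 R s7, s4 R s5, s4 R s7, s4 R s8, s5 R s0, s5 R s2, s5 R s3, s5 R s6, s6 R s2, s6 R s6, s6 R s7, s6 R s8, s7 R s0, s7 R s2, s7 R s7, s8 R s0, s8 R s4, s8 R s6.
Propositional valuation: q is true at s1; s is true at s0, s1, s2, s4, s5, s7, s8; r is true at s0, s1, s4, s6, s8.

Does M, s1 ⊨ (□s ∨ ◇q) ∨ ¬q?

No

At s1: □s ∨ ◇q is false, ¬q is false, so (□s ∨ ◇q) ∨ ¬q is false.
  At s1: □s is false, ◇q is false, so □s ∨ ◇q is false.
    At s1: □s requires s at every successor {s3, s4, s5, s6, s7, s8}.
      s fails at s3, so □s is false at s1.
    At s1: ◇q requires q at some successor in {s3, s4, s5, s6, s7, s8}.
      At s3: q is false.
      At s4: q is false.
      At s5: q is false.
      At s6: q is false.
      At s7: q is false.
      At s8: q is false.
    So ◇q is false at s1.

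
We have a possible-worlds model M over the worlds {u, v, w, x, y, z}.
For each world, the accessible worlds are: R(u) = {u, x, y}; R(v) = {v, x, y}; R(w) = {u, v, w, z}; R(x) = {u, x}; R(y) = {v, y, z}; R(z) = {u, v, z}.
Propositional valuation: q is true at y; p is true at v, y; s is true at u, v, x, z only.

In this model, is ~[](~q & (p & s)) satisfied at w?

At w: [](~q & (p & s)) is false, so ~[](~q & (p & s)) is true.
  At w: [](~q & (p & s)) requires ~q & (p & s) at every successor {u, v, w, z}.
    ~q & (p & s) fails at u, so [](~q & (p & s)) is false at w.

Yes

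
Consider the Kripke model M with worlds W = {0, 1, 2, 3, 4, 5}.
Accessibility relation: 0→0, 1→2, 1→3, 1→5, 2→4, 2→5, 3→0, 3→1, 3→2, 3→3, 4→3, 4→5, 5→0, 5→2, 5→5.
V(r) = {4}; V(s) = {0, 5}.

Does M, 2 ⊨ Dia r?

Yes

At 2: Dia r requires r at some successor in {4, 5}.
  r holds at 4, so Dia r is true at 2.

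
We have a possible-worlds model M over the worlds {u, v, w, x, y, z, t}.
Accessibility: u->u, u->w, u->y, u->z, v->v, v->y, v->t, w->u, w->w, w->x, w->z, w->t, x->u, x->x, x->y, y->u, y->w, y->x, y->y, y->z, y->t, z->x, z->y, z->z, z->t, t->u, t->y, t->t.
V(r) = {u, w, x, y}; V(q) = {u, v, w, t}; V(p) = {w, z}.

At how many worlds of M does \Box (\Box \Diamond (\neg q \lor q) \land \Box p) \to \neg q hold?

7

Let φ = \Box (\Box \Diamond (\neg q \lor q) \land \Box p) \to \neg q. Evaluate φ at each world:
  u (successors {u, w, y, z}): φ is true.
  v (successors {v, y, t}): φ is true.
  w (successors {u, w, x, z, t}): φ is true.
  x (successors {u, x, y}): φ is true.
  y (successors {u, w, x, y, z, t}): φ is true.
  z (successors {x, y, z, t}): φ is true.
  t (successors {u, y, t}): φ is true.
For instance, at u:
  At u: \Box (\Box \Diamond (\neg q \lor q) \land \Box p) is false, \neg q is false, so \Box (\Box \Diamond (\neg q \lor q) \land \Box p) \to \neg q is true.
    At u: \Box (\Box \Diamond (\neg q \lor q) \land \Box p) requires \Box \Diamond (\neg q \lor q) \land \Box p at every successor {u, w, y, z}.
      \Box \Diamond (\neg q \lor q) \land \Box p fails at u, so \Box (\Box \Diamond (\neg q \lor q) \land \Box p) is false at u.
Satisfying worlds: {u, v, w, x, y, z, t}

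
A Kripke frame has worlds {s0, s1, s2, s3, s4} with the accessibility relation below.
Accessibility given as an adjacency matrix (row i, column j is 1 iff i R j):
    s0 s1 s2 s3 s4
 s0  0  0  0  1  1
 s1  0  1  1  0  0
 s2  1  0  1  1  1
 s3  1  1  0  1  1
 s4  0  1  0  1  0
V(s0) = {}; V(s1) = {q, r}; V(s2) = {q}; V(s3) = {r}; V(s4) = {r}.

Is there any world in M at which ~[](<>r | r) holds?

Recall that []ψ holds at a world iff ψ holds at every accessible world, and <>ψ holds iff ψ holds at some accessible world.
Let φ = ~[](<>r | r). Evaluate φ at each world:
  s0 (successors {s3, s4}): φ is false.
  s1 (successors {s1, s2}): φ is false.
  s2 (successors {s0, s2, s3, s4}): φ is false.
  s3 (successors {s0, s1, s3, s4}): φ is false.
  s4 (successors {s1, s3}): φ is false.
For instance, at s2:
  At s2: [](<>r | r) is true, so ~[](<>r | r) is false.
    At s2: [](<>r | r) requires <>r | r at every successor {s0, s2, s3, s4}.
      At s0: <>r | r is true.
      At s2: <>r | r is true.
      At s3: <>r | r is true.
      At s4: <>r | r is true.
    So [](<>r | r) is true at s2.

No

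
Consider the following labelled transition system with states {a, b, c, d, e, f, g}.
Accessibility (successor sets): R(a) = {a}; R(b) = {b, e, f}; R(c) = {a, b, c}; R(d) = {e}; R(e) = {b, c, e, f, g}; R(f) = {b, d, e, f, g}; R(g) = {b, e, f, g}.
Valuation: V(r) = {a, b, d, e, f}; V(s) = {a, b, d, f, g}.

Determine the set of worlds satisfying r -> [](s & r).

a, c, g

Let φ = r -> [](s & r). Evaluate φ at each world:
  a (successors {a}): φ is true.
  b (successors {b, e, f}): φ is false.
  c (successors {a, b, c}): φ is true.
  d (successors {e}): φ is false.
  e (successors {b, c, e, f, g}): φ is false.
  f (successors {b, d, e, f, g}): φ is false.
  g (successors {b, e, f, g}): φ is true.
For instance, at f:
  At f: r is true, [](s & r) is false, so r -> [](s & r) is false.
    At f: [](s & r) requires s & r at every successor {b, d, e, f, g}.
      s & r fails at e, so [](s & r) is false at f.
Satisfying worlds: {a, c, g}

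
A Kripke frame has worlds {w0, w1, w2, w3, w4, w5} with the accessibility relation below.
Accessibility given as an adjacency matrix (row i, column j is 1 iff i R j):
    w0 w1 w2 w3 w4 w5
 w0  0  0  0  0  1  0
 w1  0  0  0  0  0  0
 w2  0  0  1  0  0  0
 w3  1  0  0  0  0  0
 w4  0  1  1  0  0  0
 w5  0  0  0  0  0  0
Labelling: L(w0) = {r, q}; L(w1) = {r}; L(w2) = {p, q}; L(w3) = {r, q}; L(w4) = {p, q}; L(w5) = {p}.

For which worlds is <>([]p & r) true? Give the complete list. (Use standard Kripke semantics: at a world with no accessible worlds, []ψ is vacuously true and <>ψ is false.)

w3, w4

Let φ = <>([]p & r). Evaluate φ at each world:
  w0 (successors {w4}): φ is false.
  w1 (successors ∅): φ is false.
  w2 (successors {w2}): φ is false.
  w3 (successors {w0}): φ is true.
  w4 (successors {w1, w2}): φ is true.
  w5 (successors ∅): φ is false.
For instance, at w4:
  At w4: <>([]p & r) requires []p & r at some successor in {w1, w2}.
    []p & r holds at w1, so <>([]p & r) is true at w4.
      At w1: []p is true, r is true, so []p & r is true.
Satisfying worlds: {w3, w4}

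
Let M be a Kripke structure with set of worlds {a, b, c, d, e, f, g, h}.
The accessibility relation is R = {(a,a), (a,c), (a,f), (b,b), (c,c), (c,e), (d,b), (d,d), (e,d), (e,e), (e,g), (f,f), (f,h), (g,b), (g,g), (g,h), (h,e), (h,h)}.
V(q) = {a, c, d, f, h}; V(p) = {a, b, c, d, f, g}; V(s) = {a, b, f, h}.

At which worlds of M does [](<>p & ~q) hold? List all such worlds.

Recall that []ψ holds at a world iff ψ holds at every accessible world, and <>ψ holds iff ψ holds at some accessible world.
Let φ = [](<>p & ~q). Evaluate φ at each world:
  a (successors {a, c, f}): φ is false.
  b (successors {b}): φ is true.
  c (successors {c, e}): φ is false.
  d (successors {b, d}): φ is false.
  e (successors {d, e, g}): φ is false.
  f (successors {f, h}): φ is false.
  g (successors {b, g, h}): φ is false.
  h (successors {e, h}): φ is false.
For instance, at h:
  At h: [](<>p & ~q) requires <>p & ~q at every successor {e, h}.
    <>p & ~q fails at h, so [](<>p & ~q) is false at h.
      At h: <>p is false, ~q is false, so <>p & ~q is false.
Satisfying worlds: {b}

b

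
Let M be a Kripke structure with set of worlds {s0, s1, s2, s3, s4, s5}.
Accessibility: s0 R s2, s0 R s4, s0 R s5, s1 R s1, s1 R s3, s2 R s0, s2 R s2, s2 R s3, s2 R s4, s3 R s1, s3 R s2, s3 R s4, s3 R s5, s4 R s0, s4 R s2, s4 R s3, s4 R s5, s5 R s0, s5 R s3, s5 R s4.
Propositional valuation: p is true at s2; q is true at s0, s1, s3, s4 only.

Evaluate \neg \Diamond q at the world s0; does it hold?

No

At s0: \Diamond q is true, so \neg \Diamond q is false.
  At s0: \Diamond q requires q at some successor in {s2, s4, s5}.
    q holds at s4, so \Diamond q is true at s0.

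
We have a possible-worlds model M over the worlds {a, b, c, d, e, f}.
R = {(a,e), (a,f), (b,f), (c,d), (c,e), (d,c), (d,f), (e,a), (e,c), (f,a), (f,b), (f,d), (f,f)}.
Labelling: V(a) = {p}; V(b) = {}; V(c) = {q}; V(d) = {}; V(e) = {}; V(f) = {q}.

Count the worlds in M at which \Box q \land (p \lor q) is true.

0

Let φ = \Box q \land (p \lor q). Evaluate φ at each world:
  a (successors {e, f}): φ is false.
  b (successors {f}): φ is false.
  c (successors {d, e}): φ is false.
  d (successors {c, f}): φ is false.
  e (successors {a, c}): φ is false.
  f (successors {a, b, d, f}): φ is false.
For instance, at d:
  At d: \Box q is true, p \lor q is false, so \Box q \land (p \lor q) is false.
    At d: \Box q requires q at every successor {c, f}.
      At c: q is true.
      At f: q is true.
    So \Box q is true at d.
Satisfying worlds: none.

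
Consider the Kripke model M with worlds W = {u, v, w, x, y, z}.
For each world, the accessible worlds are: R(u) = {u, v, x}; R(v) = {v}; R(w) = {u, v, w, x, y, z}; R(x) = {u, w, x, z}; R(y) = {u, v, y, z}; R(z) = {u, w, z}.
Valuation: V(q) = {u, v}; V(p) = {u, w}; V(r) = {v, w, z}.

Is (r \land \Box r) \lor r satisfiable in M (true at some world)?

Let φ = (r \land \Box r) \lor r. Evaluate φ at each world:
  u (successors {u, v, x}): φ is false.
  v (successors {v}): φ is true.
  w (successors {u, v, w, x, y, z}): φ is true.
  x (successors {u, w, x, z}): φ is false.
  y (successors {u, v, y, z}): φ is false.
  z (successors {u, w, z}): φ is true.
Detail at v (witness):
  At v: r \land \Box r is true, r is true, so (r \land \Box r) \lor r is true.
    At v: r is true, \Box r is true, so r \land \Box r is true.
      At v: \Box r requires r at every successor {v}.
        At v: r is true.
      So \Box r is true at v.

Yes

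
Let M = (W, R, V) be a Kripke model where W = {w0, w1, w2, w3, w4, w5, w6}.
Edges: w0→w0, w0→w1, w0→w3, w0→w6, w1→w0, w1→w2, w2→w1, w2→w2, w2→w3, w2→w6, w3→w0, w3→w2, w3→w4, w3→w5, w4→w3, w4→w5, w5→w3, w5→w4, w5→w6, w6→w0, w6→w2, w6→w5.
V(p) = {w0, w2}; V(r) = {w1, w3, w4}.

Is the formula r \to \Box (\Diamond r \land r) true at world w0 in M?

Yes

At w0: r is false, \Box (\Diamond r \land r) is false, so r \to \Box (\Diamond r \land r) is true.
  At w0: \Box (\Diamond r \land r) requires \Diamond r \land r at every successor {w0, w1, w3, w6}.
    \Diamond r \land r fails at w0, so \Box (\Diamond r \land r) is false at w0.
      At w0: \Diamond r is true, r is false, so \Diamond r \land r is false.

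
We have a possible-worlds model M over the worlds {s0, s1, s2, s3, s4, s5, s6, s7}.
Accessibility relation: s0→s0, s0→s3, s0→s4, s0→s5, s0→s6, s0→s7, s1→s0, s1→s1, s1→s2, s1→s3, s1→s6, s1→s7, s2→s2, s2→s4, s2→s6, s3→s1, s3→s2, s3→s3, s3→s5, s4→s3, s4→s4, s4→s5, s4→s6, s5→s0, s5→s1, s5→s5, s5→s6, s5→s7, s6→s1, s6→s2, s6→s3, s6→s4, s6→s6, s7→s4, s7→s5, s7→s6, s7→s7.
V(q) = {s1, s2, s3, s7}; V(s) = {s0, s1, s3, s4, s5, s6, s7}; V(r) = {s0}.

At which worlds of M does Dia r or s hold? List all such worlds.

s0, s1, s3, s4, s5, s6, s7

Recall that Dia ψ holds at a world iff ψ holds at some accessible world.
Let φ = Dia r or s. Evaluate φ at each world:
  s0 (successors {s0, s3, s4, s5, s6, s7}): φ is true.
  s1 (successors {s0, s1, s2, s3, s6, s7}): φ is true.
  s2 (successors {s2, s4, s6}): φ is false.
  s3 (successors {s1, s2, s3, s5}): φ is true.
  s4 (successors {s3, s4, s5, s6}): φ is true.
  s5 (successors {s0, s1, s5, s6, s7}): φ is true.
  s6 (successors {s1, s2, s3, s4, s6}): φ is true.
  s7 (successors {s4, s5, s6, s7}): φ is true.
For instance, at s0:
  At s0: Dia r is true, s is true, so Dia r or s is true.
    At s0: Dia r requires r at some successor in {s0, s3, s4, s5, s6, s7}.
      r holds at s0, so Dia r is true at s0.
Satisfying worlds: {s0, s1, s3, s4, s5, s6, s7}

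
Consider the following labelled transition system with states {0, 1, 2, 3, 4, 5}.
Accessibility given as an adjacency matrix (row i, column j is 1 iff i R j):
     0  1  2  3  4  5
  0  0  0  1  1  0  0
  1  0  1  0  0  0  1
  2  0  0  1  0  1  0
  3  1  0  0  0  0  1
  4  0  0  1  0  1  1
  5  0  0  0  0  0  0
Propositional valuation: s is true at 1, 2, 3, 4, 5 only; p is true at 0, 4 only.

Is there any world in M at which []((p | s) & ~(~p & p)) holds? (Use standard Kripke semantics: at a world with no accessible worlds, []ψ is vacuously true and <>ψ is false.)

Yes

Let φ = []((p | s) & ~(~p & p)). Evaluate φ at each world:
  0 (successors {2, 3}): φ is true.
  1 (successors {1, 5}): φ is true.
  2 (successors {2, 4}): φ is true.
  3 (successors {0, 5}): φ is true.
  4 (successors {2, 4, 5}): φ is true.
  5 (successors ∅): φ is true.
Detail at 0 (witness):
  At 0: []((p | s) & ~(~p & p)) requires (p | s) & ~(~p & p) at every successor {2, 3}.
    At 2: (p | s) & ~(~p & p) is true.
    At 3: (p | s) & ~(~p & p) is true.
  So []((p | s) & ~(~p & p)) is true at 0.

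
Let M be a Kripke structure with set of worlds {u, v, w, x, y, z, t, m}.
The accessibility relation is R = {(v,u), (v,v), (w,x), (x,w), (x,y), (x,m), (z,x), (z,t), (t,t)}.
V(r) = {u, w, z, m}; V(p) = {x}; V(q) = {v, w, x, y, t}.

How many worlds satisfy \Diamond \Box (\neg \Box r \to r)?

Recall that \Box ψ holds at a world iff ψ holds at every accessible world, and \Diamond ψ holds iff ψ holds at some accessible world.
Let φ = \Diamond \Box (\neg \Box r \to r). Evaluate φ at each world:
  u (successors ∅): φ is false.
  v (successors {u, v}): φ is true.
  w (successors {x}): φ is true.
  x (successors {w, y, m}): φ is true.
  y (successors ∅): φ is false.
  z (successors {x, t}): φ is true.
  t (successors {t}): φ is false.
  m (successors ∅): φ is false.
For instance, at t:
  At t: \Diamond \Box (\neg \Box r \to r) requires \Box (\neg \Box r \to r) at some successor in {t}.
    At t: \Box (\neg \Box r \to r) is false.
  So \Diamond \Box (\neg \Box r \to r) is false at t.
Satisfying worlds: {v, w, x, z}

4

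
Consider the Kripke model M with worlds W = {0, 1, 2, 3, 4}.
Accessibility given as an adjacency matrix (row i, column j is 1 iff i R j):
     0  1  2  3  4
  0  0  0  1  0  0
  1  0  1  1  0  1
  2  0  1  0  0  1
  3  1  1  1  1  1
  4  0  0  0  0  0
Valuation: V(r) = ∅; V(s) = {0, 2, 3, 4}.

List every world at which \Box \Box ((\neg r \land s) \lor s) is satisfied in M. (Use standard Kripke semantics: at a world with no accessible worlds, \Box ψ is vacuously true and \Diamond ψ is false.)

Let φ = \Box \Box ((\neg r \land s) \lor s). Evaluate φ at each world:
  0 (successors {2}): φ is false.
  1 (successors {1, 2, 4}): φ is false.
  2 (successors {1, 4}): φ is false.
  3 (successors {0, 1, 2, 3, 4}): φ is false.
  4 (successors ∅): φ is true.
For instance, at 2:
  At 2: \Box \Box ((\neg r \land s) \lor s) requires \Box ((\neg r \land s) \lor s) at every successor {1, 4}.
    \Box ((\neg r \land s) \lor s) fails at 1, so \Box \Box ((\neg r \land s) \lor s) is false at 2.
      At 1: \Box ((\neg r \land s) \lor s) requires (\neg r \land s) \lor s at every successor {1, 2, 4}.
        (\neg r \land s) \lor s fails at 1, so \Box ((\neg r \land s) \lor s) is false at 1.
Satisfying worlds: {4}

4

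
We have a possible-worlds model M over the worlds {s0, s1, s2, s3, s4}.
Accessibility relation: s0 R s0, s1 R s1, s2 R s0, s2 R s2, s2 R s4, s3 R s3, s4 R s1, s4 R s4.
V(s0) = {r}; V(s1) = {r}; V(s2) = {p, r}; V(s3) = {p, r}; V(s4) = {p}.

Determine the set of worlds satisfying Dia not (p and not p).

Let φ = Dia not (p and not p). Evaluate φ at each world:
  s0 (successors {s0}): φ is true.
  s1 (successors {s1}): φ is true.
  s2 (successors {s0, s2, s4}): φ is true.
  s3 (successors {s3}): φ is true.
  s4 (successors {s1, s4}): φ is true.
For instance, at s1:
  At s1: Dia not (p and not p) requires not (p and not p) at some successor in {s1}.
    not (p and not p) holds at s1, so Dia not (p and not p) is true at s1.
Satisfying worlds: {s0, s1, s2, s3, s4}

s0, s1, s2, s3, s4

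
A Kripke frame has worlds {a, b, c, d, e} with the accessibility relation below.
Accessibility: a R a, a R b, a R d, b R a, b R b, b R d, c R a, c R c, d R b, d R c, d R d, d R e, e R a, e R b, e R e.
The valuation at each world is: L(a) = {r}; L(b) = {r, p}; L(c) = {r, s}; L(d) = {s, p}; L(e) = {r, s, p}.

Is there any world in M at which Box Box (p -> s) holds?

No

Let φ = Box Box (p -> s). Evaluate φ at each world:
  a (successors {a, b, d}): φ is false.
  b (successors {a, b, d}): φ is false.
  c (successors {a, c}): φ is false.
  d (successors {b, c, d, e}): φ is false.
  e (successors {a, b, e}): φ is false.
For instance, at a:
  At a: Box Box (p -> s) requires Box (p -> s) at every successor {a, b, d}.
    Box (p -> s) fails at a, so Box Box (p -> s) is false at a.
      At a: Box (p -> s) requires p -> s at every successor {a, b, d}.
        p -> s fails at b, so Box (p -> s) is false at a.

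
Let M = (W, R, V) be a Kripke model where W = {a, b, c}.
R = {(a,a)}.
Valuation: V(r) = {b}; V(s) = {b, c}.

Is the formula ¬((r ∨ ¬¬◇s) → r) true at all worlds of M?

Let φ = ¬((r ∨ ¬¬◇s) → r). Evaluate φ at each world:
  a (successors {a}): φ is false.
  b (successors ∅): φ is false.
  c (successors ∅): φ is false.
Detail at a (counterexample):
  At a: (r ∨ ¬¬◇s) → r is true, so ¬((r ∨ ¬¬◇s) → r) is false.
    At a: r ∨ ¬¬◇s is false, r is false, so (r ∨ ¬¬◇s) → r is true.
      At a: r is false, ¬¬◇s is false, so r ∨ ¬¬◇s is false.

No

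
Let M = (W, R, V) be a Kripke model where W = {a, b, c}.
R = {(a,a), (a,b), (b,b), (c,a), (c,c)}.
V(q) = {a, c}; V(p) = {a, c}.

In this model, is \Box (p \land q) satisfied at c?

At c: \Box (p \land q) requires p \land q at every successor {a, c}.
  At a: p \land q is true.
  At c: p \land q is true.
So \Box (p \land q) is true at c.

Yes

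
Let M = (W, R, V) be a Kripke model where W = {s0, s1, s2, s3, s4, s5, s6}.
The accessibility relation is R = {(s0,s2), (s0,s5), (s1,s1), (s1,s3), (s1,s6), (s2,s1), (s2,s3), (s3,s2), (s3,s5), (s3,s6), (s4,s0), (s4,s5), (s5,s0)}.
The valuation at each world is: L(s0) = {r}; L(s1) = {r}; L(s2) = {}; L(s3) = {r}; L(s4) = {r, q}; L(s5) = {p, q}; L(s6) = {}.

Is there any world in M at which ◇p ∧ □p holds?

No

Let φ = ◇p ∧ □p. Evaluate φ at each world:
  s0 (successors {s2, s5}): φ is false.
  s1 (successors {s1, s3, s6}): φ is false.
  s2 (successors {s1, s3}): φ is false.
  s3 (successors {s2, s5, s6}): φ is false.
  s4 (successors {s0, s5}): φ is false.
  s5 (successors {s0}): φ is false.
  s6 (successors ∅): φ is false.
For instance, at s0:
  At s0: ◇p is true, □p is false, so ◇p ∧ □p is false.
    At s0: ◇p requires p at some successor in {s2, s5}.
      p holds at s5, so ◇p is true at s0.
    At s0: □p requires p at every successor {s2, s5}.
      p fails at s2, so □p is false at s0.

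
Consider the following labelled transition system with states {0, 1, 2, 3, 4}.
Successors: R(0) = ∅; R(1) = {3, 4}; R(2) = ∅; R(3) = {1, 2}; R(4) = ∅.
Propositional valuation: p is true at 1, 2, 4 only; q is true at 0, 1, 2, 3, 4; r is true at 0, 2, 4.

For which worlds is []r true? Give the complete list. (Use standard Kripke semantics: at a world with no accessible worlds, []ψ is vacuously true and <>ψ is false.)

Let φ = []r. Evaluate φ at each world:
  0 (successors ∅): φ is true.
  1 (successors {3, 4}): φ is false.
  2 (successors ∅): φ is true.
  3 (successors {1, 2}): φ is false.
  4 (successors ∅): φ is true.
For instance, at 3:
  At 3: []r requires r at every successor {1, 2}.
    r fails at 1, so []r is false at 3.
Satisfying worlds: {0, 2, 4}

0, 2, 4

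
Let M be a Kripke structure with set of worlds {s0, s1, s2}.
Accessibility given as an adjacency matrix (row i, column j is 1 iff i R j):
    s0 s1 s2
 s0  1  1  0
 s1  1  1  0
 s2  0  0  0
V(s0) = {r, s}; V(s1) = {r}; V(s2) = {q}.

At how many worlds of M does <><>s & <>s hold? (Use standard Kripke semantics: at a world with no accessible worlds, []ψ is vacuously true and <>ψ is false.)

2

Let φ = <><>s & <>s. Evaluate φ at each world:
  s0 (successors {s0, s1}): φ is true.
  s1 (successors {s0, s1}): φ is true.
  s2 (successors ∅): φ is false.
For instance, at s0:
  At s0: <><>s is true, <>s is true, so <><>s & <>s is true.
    At s0: <><>s requires <>s at some successor in {s0, s1}.
      <>s holds at s0, so <><>s is true at s0.
    At s0: <>s requires s at some successor in {s0, s1}.
      s holds at s0, so <>s is true at s0.
Satisfying worlds: {s0, s1}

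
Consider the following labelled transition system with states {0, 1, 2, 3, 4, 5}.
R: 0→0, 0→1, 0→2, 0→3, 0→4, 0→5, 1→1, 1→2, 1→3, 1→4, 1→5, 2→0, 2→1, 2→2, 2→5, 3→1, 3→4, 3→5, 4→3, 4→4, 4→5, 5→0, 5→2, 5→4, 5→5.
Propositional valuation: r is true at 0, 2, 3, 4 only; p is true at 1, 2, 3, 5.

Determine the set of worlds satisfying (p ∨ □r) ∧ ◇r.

Recall that □ψ holds at a world iff ψ holds at every accessible world, and ◇ψ holds iff ψ holds at some accessible world.
Let φ = (p ∨ □r) ∧ ◇r. Evaluate φ at each world:
  0 (successors {0, 1, 2, 3, 4, 5}): φ is false.
  1 (successors {1, 2, 3, 4, 5}): φ is true.
  2 (successors {0, 1, 2, 5}): φ is true.
  3 (successors {1, 4, 5}): φ is true.
  4 (successors {3, 4, 5}): φ is false.
  5 (successors {0, 2, 4, 5}): φ is true.
For instance, at 4:
  At 4: p ∨ □r is false, ◇r is true, so (p ∨ □r) ∧ ◇r is false.
    At 4: p is false, □r is false, so p ∨ □r is false.
      At 4: □r requires r at every successor {3, 4, 5}.
        r fails at 5, so □r is false at 4.
    At 4: ◇r requires r at some successor in {3, 4, 5}.
      r holds at 3, so ◇r is true at 4.
Satisfying worlds: {1, 2, 3, 5}

1, 2, 3, 5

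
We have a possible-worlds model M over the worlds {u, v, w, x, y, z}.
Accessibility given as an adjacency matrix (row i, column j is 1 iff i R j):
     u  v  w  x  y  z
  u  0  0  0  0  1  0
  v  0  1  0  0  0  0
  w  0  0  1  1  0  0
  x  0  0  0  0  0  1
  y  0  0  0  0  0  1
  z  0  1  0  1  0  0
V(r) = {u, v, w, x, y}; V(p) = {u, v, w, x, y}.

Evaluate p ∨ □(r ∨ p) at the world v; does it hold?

Yes

At v: p is true, □(r ∨ p) is true, so p ∨ □(r ∨ p) is true.
  At v: □(r ∨ p) requires r ∨ p at every successor {v}.
    At v: r ∨ p is true.
  So □(r ∨ p) is true at v.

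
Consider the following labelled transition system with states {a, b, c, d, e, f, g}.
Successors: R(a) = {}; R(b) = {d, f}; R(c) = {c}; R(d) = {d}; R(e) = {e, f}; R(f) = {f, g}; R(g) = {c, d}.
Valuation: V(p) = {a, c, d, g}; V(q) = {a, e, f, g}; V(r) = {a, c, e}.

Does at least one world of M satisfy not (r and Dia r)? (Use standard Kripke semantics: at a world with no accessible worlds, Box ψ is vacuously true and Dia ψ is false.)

Let φ = not (r and Dia r). Evaluate φ at each world:
  a (successors ∅): φ is true.
  b (successors {d, f}): φ is true.
  c (successors {c}): φ is false.
  d (successors {d}): φ is true.
  e (successors {e, f}): φ is false.
  f (successors {f, g}): φ is true.
  g (successors {c, d}): φ is true.
Detail at a (witness):
  At a: r and Dia r is false, so not (r and Dia r) is true.
    At a: r is true, Dia r is false, so r and Dia r is false.
      At a: no accessible worlds, so Dia r is false.

Yes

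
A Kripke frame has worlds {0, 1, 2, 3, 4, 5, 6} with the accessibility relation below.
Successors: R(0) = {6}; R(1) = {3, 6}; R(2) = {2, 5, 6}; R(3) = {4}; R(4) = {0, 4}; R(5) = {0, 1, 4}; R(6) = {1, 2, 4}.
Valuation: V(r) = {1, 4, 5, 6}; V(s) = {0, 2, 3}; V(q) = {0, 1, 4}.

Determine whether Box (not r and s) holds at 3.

At 3: Box (not r and s) requires not r and s at every successor {4}.
  not r and s fails at 4, so Box (not r and s) is false at 3.

No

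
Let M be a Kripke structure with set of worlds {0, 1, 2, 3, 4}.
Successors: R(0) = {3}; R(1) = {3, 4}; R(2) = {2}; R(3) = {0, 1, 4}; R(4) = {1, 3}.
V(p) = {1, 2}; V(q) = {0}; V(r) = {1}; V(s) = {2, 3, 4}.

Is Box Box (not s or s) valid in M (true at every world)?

Yes

Let φ = Box Box (not s or s). Evaluate φ at each world:
  0 (successors {3}): φ is true.
  1 (successors {3, 4}): φ is true.
  2 (successors {2}): φ is true.
  3 (successors {0, 1, 4}): φ is true.
  4 (successors {1, 3}): φ is true.
For instance, at 3:
  At 3: Box Box (not s or s) requires Box (not s or s) at every successor {0, 1, 4}.
      At 0: Box (not s or s) requires not s or s at every successor {3}.
        At 3: not s or s is true.
      So Box (not s or s) is true at 0.
      At 1: Box (not s or s) requires not s or s at every successor {3, 4}.
        At 3: not s or s is true.
        At 4: not s or s is true.
      So Box (not s or s) is true at 1.
      At 4: Box (not s or s) requires not s or s at every successor {1, 3}.
        At 1: not s or s is true.
        At 3: not s or s is true.
      So Box (not s or s) is true at 4.
  So Box Box (not s or s) is true at 3.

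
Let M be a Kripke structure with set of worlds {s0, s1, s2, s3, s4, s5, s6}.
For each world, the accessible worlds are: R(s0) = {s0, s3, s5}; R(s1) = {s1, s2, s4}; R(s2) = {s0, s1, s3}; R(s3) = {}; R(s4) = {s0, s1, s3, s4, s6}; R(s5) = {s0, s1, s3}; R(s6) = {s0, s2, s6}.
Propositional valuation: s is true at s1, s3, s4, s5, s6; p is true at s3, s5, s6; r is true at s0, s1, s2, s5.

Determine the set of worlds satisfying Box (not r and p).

s3

Let φ = Box (not r and p). Evaluate φ at each world:
  s0 (successors {s0, s3, s5}): φ is false.
  s1 (successors {s1, s2, s4}): φ is false.
  s2 (successors {s0, s1, s3}): φ is false.
  s3 (successors ∅): φ is true.
  s4 (successors {s0, s1, s3, s4, s6}): φ is false.
  s5 (successors {s0, s1, s3}): φ is false.
  s6 (successors {s0, s2, s6}): φ is false.
For instance, at s4:
  At s4: Box (not r and p) requires not r and p at every successor {s0, s1, s3, s4, s6}.
    not r and p fails at s0, so Box (not r and p) is false at s4.
Satisfying worlds: {s3}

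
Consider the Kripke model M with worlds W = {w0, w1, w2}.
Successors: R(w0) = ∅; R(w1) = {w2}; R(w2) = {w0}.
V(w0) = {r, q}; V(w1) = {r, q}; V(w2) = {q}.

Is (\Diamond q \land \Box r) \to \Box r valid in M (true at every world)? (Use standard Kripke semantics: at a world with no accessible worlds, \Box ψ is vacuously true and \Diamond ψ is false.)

Yes

Recall that \Box ψ holds at a world iff ψ holds at every accessible world, and \Diamond ψ holds iff ψ holds at some accessible world.
Let φ = (\Diamond q \land \Box r) \to \Box r. Evaluate φ at each world:
  w0 (successors ∅): φ is true.
  w1 (successors {w2}): φ is true.
  w2 (successors {w0}): φ is true.
For instance, at w2:
  At w2: \Diamond q \land \Box r is true, \Box r is true, so (\Diamond q \land \Box r) \to \Box r is true.
    At w2: \Diamond q is true, \Box r is true, so \Diamond q \land \Box r is true.
      At w2: \Diamond q requires q at some successor in {w0}.
        q holds at w0, so \Diamond q is true at w2.
      At w2: \Box r requires r at every successor {w0}.
        At w0: r is true.
      So \Box r is true at w2.
    At w2: \Box r requires r at every successor {w0}.
      At w0: r is true.
    So \Box r is true at w2.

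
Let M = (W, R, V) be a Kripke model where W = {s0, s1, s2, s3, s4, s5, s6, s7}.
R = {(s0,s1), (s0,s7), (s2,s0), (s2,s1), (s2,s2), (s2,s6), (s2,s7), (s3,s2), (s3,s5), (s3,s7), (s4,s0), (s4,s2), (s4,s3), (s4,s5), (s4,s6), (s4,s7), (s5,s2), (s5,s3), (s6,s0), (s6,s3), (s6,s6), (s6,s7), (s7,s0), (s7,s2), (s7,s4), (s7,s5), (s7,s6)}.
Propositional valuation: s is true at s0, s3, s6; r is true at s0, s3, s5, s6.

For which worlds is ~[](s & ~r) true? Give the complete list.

Let φ = ~[](s & ~r). Evaluate φ at each world:
  s0 (successors {s1, s7}): φ is true.
  s1 (successors ∅): φ is false.
  s2 (successors {s0, s1, s2, s6, s7}): φ is true.
  s3 (successors {s2, s5, s7}): φ is true.
  s4 (successors {s0, s2, s3, s5, s6, s7}): φ is true.
  s5 (successors {s2, s3}): φ is true.
  s6 (successors {s0, s3, s6, s7}): φ is true.
  s7 (successors {s0, s2, s4, s5, s6}): φ is true.
For instance, at s6:
  At s6: [](s & ~r) is false, so ~[](s & ~r) is true.
    At s6: [](s & ~r) requires s & ~r at every successor {s0, s3, s6, s7}.
      s & ~r fails at s0, so [](s & ~r) is false at s6.
Satisfying worlds: {s0, s2, s3, s4, s5, s6, s7}

s0, s2, s3, s4, s5, s6, s7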